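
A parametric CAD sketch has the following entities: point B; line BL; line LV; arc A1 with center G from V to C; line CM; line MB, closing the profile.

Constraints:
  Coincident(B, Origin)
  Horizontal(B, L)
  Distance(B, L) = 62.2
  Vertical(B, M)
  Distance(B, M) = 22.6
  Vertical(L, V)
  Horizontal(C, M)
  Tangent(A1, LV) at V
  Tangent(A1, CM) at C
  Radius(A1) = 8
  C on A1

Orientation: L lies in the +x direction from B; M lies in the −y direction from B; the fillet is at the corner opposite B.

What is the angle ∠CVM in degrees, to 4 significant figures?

37.67°

B is at the origin; B and L share the same y with |BL| = 62.2 and L on the +x side, so L = (62.20, 0.000). BM is vertical with |BM| = 22.6 and M on the −y side, so M = (0.000, -22.60). The virtual corner opposite B is at (62.20, -22.60). A1 meets LV tangentially, so GV is at right angles to LV and the tangent condition forces GC to be normal to CM, with radius 8.0, so the center G sits 8.0 in from both sides at G = (54.20, -14.60). That places the tangent points at V = (62.20, -14.60) on LV and C = (54.20, -22.60) on CM. Then cos ∠CVM = VC·VM / (|VC||VM|), giving 37.67°.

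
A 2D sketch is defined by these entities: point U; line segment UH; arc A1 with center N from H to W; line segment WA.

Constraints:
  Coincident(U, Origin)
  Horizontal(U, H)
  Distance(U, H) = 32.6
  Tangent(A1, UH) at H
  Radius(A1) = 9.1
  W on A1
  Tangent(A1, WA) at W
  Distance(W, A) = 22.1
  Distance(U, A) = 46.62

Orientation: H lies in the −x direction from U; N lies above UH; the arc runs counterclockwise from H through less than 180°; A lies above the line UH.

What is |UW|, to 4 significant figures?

27.35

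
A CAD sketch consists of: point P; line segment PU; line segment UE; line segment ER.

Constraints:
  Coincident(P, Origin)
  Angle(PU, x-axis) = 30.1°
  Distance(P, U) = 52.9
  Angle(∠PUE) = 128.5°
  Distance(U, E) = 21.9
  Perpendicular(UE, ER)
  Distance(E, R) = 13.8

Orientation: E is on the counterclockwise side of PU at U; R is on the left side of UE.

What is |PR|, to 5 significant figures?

61.386

P is at the origin; PU runs at 30.1° with length 52.9, so U = 52.9·(cos 30.1°, sin 30.1°) = (45.767, 26.530). ∠PUE = 128.5°, so UE runs at 30.1° + (180° − 128.5°) = 81.600° from the x-axis; with |UE| = 21.9, E = U + 21.9·(cos 81.600°, sin 81.600°) = (48.966, 48.195). UE ⟂ ER; with |ER| = 13.8 on the left of UE, R = E + 13.8·(-0.98927, 0.14608) = (35.314, 50.211). Then |PR| = |R − P| = 61.386.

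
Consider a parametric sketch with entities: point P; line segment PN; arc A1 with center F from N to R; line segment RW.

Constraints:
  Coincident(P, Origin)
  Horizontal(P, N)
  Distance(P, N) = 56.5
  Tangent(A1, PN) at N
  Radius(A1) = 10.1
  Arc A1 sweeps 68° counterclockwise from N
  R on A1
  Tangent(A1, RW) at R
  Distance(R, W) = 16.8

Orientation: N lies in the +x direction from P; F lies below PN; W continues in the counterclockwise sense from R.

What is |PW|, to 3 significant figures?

46.3

P is at the origin; PN is horizontal with |PN| = 56.5 and N on the +x side, so N = (56.5, 0.00). A1 meets PN tangentially, so FN is at right angles to PN, so F = N + (0, -10.1) = (56.5, -10.1). On A1, N sits at bearing 90° from F; a 68° counterclockwise sweep puts R at bearing 158°, so R = F + 10.1·(cos 158°, sin 158°) = (47.1, -6.32). Tangency of A1 to RW means the radius FR is perpendicular to RW, so RW runs along (−sin 158°, cos 158°); with |RW| = 16.8, W = (40.8, -21.9). Then |PW| = |W − P| = 46.3.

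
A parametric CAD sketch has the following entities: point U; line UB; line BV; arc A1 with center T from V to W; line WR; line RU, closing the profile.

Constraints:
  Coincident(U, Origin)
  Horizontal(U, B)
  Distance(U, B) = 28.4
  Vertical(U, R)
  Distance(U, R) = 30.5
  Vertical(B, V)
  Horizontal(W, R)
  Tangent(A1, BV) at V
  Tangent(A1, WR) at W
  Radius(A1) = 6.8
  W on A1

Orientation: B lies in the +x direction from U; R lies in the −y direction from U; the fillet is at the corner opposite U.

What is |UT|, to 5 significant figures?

32.066

U is at the origin; UB is horizontal with |UB| = 28.4 and B on the +x side, so B = (28.400, 0.0000). U and R share the same x with |UR| = 30.5 and R on the −y side, so R = (0.0000, -30.500). The virtual corner opposite U is at (28.400, -30.500). Tangency of A1 to BV means the radius TV is perpendicular to BV and since A1 is tangent to WR there, TW ⟂ WR, with radius 6.8, so the center T sits 6.8 in from both sides at T = (21.600, -23.700). Then |UT| = |T − U| = 32.066.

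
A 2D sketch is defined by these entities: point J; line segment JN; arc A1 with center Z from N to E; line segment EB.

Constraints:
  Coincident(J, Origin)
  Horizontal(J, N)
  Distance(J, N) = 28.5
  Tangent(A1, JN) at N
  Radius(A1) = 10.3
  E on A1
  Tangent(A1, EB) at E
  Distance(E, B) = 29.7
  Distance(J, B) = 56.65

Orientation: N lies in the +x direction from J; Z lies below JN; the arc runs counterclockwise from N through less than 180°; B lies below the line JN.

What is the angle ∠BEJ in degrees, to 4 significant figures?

171.9°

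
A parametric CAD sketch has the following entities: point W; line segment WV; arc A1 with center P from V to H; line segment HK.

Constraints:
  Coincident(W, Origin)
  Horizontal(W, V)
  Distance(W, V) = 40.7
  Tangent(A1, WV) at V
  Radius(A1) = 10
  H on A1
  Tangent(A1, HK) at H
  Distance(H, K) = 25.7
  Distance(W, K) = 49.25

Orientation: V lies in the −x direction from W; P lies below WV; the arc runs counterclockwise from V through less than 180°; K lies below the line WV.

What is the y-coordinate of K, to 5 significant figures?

-36.499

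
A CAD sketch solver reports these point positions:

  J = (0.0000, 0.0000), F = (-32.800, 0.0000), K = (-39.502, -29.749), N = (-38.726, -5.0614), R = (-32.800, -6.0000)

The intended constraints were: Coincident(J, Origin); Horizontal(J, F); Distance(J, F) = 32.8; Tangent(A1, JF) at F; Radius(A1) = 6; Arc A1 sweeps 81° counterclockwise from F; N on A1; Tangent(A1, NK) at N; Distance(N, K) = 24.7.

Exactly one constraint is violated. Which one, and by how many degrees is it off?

Tangent(A1, NK) at N — off by 7.20°.

J = (0.00, 0.00) ✓; J.y = 0.00, F.y = 0.00 ✓; |JF| = 32.80 ✓; ∠(RF, FJ) = 90.00° ✓; |RF| = 6.000 ✓; bearing(R→N) − bearing(R→F) = 81.00° ✓; |RN| = 6.000 ✓; ∠(RN, NK) = 82.80° ✗; |NK| = 24.70 ✓.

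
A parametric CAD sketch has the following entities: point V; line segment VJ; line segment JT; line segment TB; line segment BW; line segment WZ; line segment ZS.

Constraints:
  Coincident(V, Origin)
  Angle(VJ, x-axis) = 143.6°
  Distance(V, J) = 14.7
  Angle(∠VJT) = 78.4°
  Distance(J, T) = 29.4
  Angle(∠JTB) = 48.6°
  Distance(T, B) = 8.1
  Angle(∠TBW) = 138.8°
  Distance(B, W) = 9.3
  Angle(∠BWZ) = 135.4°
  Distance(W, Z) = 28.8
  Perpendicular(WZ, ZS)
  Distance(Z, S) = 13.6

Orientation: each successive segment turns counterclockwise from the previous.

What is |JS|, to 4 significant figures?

20.97

V is at the origin; VJ runs at 143.6° with length 14.7, so J = (-11.83, 8.723). ∠VJT = 78.4° gives JT at -114.8° from the x-axis; with |JT| = 29.4, T = (-24.16, -17.97). ∠JTB = 48.6° gives TB at 16.60° from the x-axis; with |TB| = 8.1, B = (-16.40, -15.65). ∠TBW = 138.8° gives BW at 57.80° from the x-axis; with |BW| = 9.3, W = (-11.45, -7.782). ∠BWZ = 135.4° gives WZ at 102.4° from the x-axis; with |WZ| = 28.8, Z = (-17.63, 20.35). WZ ⟂ ZS, so ZS runs at -167.6°; with |ZS| = 13.6, S = (-30.91, 17.43). Then |JS| = |S − J| = 20.97.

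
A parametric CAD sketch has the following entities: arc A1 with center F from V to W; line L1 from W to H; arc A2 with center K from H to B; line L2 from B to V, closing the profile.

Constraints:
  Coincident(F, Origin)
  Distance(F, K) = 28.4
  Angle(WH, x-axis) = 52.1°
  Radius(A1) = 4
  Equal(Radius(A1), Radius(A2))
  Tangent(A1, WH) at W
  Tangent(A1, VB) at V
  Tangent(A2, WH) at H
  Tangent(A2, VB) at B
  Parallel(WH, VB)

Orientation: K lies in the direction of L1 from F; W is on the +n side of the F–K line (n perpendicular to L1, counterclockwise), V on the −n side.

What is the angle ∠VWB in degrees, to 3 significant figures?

74.3°

The slot axis is L1's direction at 52.1°, so u = (cos 52.1°, sin 52.1°) = (0.614, 0.789) and n = (−sin 52.1°, cos 52.1°) = (-0.789, 0.614). F is at the origin and K lies 28.4 along u from F, so K = 28.4·u = (17.4, 22.4). Tangency of A1 to both parallel lines with radius 4.0 puts W and V at F ± 4.0·n: W = (-3.16, 2.46), V = (3.16, -2.46). Equal radii place H and B the same way about K: H = K + 4.0·n = (14.3, 24.9), B = K − 4.0·n = (20.6, 20.0). Then cos ∠VWB = WV·WB / (|WV||WB|), giving 74.3°.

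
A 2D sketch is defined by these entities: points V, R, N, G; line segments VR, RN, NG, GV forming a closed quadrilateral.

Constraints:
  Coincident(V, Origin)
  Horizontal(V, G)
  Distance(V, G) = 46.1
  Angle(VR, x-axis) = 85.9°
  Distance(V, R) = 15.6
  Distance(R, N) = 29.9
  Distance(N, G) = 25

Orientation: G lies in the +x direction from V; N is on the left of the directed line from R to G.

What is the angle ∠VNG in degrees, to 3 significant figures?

95.3°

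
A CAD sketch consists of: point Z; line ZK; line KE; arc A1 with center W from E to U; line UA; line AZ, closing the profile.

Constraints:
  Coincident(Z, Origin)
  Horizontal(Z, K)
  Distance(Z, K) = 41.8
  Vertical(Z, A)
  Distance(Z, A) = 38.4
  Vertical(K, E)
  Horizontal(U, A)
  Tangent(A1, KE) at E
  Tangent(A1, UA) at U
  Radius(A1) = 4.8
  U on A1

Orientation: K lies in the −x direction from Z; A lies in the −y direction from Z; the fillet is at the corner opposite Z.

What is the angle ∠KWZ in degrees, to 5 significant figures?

55.887°

Z and A share the same x with |ZA| = 38.4 and A on the −y side, so A = (0.0000, -38.400). The virtual corner opposite Z is at (-41.800, -38.400). A1 meets KE tangentially, so WE is at right angles to KE and the tangent condition forces WU to be normal to UA, with radius 4.8, so the center W sits 4.8 in from both sides at W = (-37.000, -33.600). Then cos ∠KWZ = WK·WZ / (|WK||WZ|), giving 55.887°.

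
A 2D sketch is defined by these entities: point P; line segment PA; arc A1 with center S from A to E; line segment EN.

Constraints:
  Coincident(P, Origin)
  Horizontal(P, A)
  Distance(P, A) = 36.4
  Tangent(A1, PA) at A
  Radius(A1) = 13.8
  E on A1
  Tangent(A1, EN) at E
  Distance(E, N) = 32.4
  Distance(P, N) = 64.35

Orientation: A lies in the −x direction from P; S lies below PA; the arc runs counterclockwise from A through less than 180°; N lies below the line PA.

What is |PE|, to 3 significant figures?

52.6

Checks: |SE| = 13.80 ✓; ∠(SE, EN) = 90.00° ✓; |EN| = 32.40 ✓; |PN| = 64.35 ✓.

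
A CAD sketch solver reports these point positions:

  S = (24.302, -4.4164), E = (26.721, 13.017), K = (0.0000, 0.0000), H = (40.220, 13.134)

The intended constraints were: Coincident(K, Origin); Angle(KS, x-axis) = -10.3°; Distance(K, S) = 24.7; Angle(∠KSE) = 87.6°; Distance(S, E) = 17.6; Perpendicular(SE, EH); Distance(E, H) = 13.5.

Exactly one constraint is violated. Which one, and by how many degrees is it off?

Perpendicular(SE, EH) — off by 8.40°.

K = (0.00, 0.00) ✓; KS at -10.30° ✓; |KS| = 24.70 ✓; ∠KSE = 87.60° ✓; |SE| = 17.60 ✓; ∠(SE, EH) = 81.60° ✗; |EH| = 13.50 ✓.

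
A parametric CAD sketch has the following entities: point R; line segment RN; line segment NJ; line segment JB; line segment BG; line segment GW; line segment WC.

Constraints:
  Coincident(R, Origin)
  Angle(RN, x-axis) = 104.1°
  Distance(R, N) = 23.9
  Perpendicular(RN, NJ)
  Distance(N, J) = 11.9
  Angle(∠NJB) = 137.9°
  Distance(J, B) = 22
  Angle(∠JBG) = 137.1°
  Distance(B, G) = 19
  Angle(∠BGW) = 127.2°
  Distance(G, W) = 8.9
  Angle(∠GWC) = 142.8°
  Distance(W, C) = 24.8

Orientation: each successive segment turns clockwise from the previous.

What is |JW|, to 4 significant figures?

41.26

R is at the origin; RN runs at 104.1° with length 23.9, so N = (-5.822, 23.18). RN ⟂ NJ, so NJ runs at 14.10°; with |NJ| = 11.9, J = (5.719, 26.08). ∠NJB = 137.9° gives JB at -28.00° from the x-axis; with |JB| = 22.0, B = (25.14, 15.75). ∠JBG = 137.1° gives BG at -70.90° from the x-axis; with |BG| = 19.0, G = (31.36, -2.203). ∠BGW = 127.2° gives GW at -123.7° from the x-axis; with |GW| = 8.9, W = (26.42, -9.608). Then |JW| = |W − J| = 41.26.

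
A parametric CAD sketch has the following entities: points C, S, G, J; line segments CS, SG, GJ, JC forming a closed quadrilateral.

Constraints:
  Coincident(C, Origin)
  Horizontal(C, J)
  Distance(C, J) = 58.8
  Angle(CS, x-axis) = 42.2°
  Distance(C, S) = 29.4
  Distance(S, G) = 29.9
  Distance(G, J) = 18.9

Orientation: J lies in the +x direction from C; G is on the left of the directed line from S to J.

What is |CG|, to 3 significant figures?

54.5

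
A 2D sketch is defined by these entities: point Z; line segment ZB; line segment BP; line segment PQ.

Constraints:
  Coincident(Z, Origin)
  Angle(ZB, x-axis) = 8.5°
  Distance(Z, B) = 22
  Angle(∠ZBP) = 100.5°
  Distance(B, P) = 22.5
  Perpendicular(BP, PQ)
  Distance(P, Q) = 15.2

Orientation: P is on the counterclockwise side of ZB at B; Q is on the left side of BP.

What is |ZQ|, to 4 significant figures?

27.28

Z is at the origin; ZB runs at 8.5° with length 22.0, so B = 22.0·(cos 8.5°, sin 8.5°) = (21.76, 3.252). ∠ZBP = 100.5°, so BP runs at 8.5° + (180° − 100.5°) = 88.00° from the x-axis; with |BP| = 22.5, P = B + 22.5·(cos 88.00°, sin 88.00°) = (22.54, 25.74). The perpendicularity gives PQ at right angles to BP; with |PQ| = 15.2 on the left of BP, Q = P + 15.2·(-0.9994, 0.03490) = (7.353, 26.27). Then |ZQ| = |Q − Z| = 27.28.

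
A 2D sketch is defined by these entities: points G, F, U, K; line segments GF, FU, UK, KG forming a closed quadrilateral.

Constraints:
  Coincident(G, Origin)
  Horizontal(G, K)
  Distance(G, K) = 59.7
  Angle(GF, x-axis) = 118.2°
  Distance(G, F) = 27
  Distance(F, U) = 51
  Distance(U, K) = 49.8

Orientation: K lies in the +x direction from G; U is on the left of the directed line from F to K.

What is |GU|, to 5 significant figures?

55.098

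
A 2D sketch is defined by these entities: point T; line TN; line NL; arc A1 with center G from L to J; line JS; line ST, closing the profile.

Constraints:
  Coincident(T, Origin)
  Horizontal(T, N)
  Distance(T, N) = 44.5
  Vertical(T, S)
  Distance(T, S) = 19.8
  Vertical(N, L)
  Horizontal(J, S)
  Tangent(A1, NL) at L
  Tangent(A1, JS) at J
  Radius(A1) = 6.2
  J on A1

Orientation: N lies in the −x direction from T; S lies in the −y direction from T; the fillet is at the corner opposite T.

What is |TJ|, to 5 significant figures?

43.115

The virtual corner opposite T is at (-44.500, -19.800). A1 meets NL tangentially, so GL is at right angles to NL and the tangent condition forces GJ to be normal to JS, with radius 6.2, so the center G sits 6.2 in from both sides at G = (-38.300, -13.600). That places the tangent points at L = (-44.500, -13.600) on NL and J = (-38.300, -19.800) on JS. Then |TJ| = |J − T| = 43.115.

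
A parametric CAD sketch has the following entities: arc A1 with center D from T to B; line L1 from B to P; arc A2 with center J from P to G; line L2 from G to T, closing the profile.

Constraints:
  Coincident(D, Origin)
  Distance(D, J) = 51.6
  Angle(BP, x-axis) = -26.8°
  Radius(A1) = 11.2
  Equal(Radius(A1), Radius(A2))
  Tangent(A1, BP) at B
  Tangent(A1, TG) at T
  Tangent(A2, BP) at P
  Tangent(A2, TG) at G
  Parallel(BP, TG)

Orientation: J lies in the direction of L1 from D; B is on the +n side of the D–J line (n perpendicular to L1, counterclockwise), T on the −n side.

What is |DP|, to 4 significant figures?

52.80

Tangency of A1 to both parallel lines with radius 11.2 puts B and T at D ± 11.2·n: B = (5.050, 9.997), T = (-5.050, -9.997). Equal radii place P and G the same way about J: P = J + 11.2·n = (51.11, -13.27), G = J − 11.2·n = (41.01, -33.26). Then |DP| = |P − D| = 52.80.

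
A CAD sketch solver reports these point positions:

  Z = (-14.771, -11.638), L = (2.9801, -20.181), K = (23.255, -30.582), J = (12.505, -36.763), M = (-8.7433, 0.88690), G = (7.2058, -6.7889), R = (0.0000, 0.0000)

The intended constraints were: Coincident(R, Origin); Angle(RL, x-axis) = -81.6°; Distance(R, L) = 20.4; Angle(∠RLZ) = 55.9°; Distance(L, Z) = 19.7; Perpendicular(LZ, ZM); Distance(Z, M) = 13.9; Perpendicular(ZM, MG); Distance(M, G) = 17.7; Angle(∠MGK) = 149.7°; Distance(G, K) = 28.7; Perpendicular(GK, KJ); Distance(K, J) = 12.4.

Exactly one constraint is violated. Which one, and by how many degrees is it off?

Perpendicular(GK, KJ) — off by 4.10°.

R = (0.00, 0.00) ✓; RL at -81.60° ✓; |RL| = 20.40 ✓; ∠RLZ = 55.90° ✓; |LZ| = 19.70 ✓; ∠(LZ, ZM) = 90.00° ✓; |ZM| = 13.90 ✓; ∠(ZM, MG) = 90.00° ✓; |MG| = 17.70 ✓; ∠MGK = 149.7° ✓; |GK| = 28.70 ✓; ∠(GK, KJ) = 94.10° ✗; |KJ| = 12.40 ✓.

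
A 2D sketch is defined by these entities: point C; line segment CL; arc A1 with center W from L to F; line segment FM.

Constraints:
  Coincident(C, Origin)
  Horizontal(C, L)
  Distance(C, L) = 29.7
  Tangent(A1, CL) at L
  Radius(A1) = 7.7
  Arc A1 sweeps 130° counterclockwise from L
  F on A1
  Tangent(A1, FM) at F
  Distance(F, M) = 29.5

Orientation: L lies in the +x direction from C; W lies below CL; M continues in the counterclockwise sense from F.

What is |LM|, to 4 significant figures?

37.59

C is at the origin; CL is horizontal with |CL| = 29.7 and L on the +x side, so L = (29.70, 0.000). Tangency of A1 to CL means the radius WL is perpendicular to CL, so W = L + (0, -7.7) = (29.70, -7.700). On A1, L sits at bearing 90° from W; a 130° counterclockwise sweep puts F at bearing 220°, so F = W + 7.7·(cos 220°, sin 220°) = (23.80, -12.65). A1 meets FM tangentially, so WF is at right angles to FM, so FM runs along (−sin 220°, cos 220°); with |FM| = 29.5, M = (42.76, -35.25). Then |LM| = |M − L| = 37.59.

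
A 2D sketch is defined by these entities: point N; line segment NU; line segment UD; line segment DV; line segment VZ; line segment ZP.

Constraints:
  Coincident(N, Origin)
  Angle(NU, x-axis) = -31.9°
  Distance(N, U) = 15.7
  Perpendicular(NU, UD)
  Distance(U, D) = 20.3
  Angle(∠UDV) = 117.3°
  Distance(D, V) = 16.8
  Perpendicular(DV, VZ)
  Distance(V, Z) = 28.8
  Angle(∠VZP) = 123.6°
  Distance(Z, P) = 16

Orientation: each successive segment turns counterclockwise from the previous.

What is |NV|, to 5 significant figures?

28.016

N is at the origin; NU runs at -31.9° with length 15.7, so U = (13.329, -8.2965). NU is perpendicular to UD, so UD runs at 58.100°; with |UD| = 20.3, D = (24.056, 8.9376). ∠UDV = 117.3° gives DV at 120.80° from the x-axis; with |DV| = 16.8, V = (15.454, 23.368). Then |NV| = |V − N| = 28.016.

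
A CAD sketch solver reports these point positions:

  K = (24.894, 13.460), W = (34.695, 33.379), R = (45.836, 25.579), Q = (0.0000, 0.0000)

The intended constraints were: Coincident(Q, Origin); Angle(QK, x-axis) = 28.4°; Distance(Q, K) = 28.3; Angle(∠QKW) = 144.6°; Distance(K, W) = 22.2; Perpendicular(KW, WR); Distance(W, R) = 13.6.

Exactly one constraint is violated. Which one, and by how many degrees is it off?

Perpendicular(KW, WR) — off by 8.80°.

Q = (0.00, 0.00) ✓; QK at 28.40° ✓; |QK| = 28.30 ✓; ∠QKW = 144.6° ✓; |KW| = 22.20 ✓; ∠(KW, WR) = 98.80° ✗; |WR| = 13.60 ✓.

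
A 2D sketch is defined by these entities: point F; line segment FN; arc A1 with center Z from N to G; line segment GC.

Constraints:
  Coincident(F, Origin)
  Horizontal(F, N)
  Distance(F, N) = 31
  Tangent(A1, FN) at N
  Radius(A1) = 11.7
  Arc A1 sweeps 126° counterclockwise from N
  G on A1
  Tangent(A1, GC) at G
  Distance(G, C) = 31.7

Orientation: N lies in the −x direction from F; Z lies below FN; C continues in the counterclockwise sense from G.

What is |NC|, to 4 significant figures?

45.16

F is at the origin; FN is horizontal with |FN| = 31.0 and N on the −x side, so N = (-31.00, 0.000). The tangent condition forces ZN to be normal to FN, so Z = N + (0, -11.7) = (-31.00, -11.70). On A1, N sits at bearing 90° from Z; a 126° counterclockwise sweep puts G at bearing 216°, so G = Z + 11.7·(cos 216°, sin 216°) = (-40.47, -18.58). The tangent condition forces ZG to be normal to GC, so GC runs along (−sin 216°, cos 216°); with |GC| = 31.7, C = (-21.83, -44.22). Then |NC| = |C − N| = 45.16.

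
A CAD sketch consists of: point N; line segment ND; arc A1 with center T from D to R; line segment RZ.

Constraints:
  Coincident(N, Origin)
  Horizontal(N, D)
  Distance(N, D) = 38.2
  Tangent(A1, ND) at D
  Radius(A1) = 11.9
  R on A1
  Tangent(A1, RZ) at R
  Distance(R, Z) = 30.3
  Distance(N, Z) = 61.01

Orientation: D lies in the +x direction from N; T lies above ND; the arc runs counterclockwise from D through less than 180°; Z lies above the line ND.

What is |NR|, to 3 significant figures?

51.9

N is at the origin; N and D share the same y with |ND| = 38.2 and D on the +x side, so D = (38.2, 0.00). A1 meets ND tangentially, so TD is at right angles to ND, so T = D + (0, 11.9) = (38.2, 11.9). Since TR ⟂ RZ (tangency), |TZ| = √(11.9² + 30.3²) = 32.6 regardless of where R sits on A1. So Z lies on both circle(N, 61.01) and circle(T, 32.6); the above-ND intersection is Z = (42.0, 44.2). R is the foot of the tangent from Z: R = (49.7, 14.9).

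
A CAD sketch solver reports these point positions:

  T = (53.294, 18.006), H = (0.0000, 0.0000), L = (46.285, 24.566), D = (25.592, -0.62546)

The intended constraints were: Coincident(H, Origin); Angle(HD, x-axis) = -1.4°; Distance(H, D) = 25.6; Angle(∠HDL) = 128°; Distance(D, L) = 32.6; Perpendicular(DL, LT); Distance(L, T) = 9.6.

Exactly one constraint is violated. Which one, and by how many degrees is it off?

Perpendicular(DL, LT) — off by 3.70°.

H = (0.00, 0.00) ✓; HD at -1.400° ✓; |HD| = 25.60 ✓; ∠HDL = 128.0° ✓; |DL| = 32.60 ✓; ∠(DL, LT) = 93.70° ✗; |LT| = 9.600 ✓.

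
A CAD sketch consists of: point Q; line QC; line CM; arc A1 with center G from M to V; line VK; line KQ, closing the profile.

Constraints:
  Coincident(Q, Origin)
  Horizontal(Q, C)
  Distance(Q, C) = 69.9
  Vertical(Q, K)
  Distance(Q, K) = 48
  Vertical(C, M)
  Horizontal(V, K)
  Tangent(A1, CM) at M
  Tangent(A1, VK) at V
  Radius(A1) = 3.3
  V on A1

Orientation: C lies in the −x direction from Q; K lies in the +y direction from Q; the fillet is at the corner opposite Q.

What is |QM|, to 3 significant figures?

83.0

The virtual corner opposite Q is at (-69.9, 48.0). Since A1 is tangent to CM there, GM ⟂ CM and tangency of A1 to VK means the radius GV is perpendicular to VK, with radius 3.3, so the center G sits 3.3 in from both sides at G = (-66.6, 44.7). That places the tangent points at M = (-69.9, 44.7) on CM and V = (-66.6, 48.0) on VK. Then |QM| = |M − Q| = 83.0.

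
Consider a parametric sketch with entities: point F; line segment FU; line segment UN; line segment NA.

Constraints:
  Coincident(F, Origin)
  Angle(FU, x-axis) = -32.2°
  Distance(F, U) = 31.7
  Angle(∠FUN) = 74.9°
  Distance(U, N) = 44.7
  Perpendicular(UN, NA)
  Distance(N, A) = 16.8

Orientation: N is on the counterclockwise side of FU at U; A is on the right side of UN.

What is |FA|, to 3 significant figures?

59.8

F is at the origin; FU runs at -32.2° with length 31.7, so U = 31.7·(cos -32.2°, sin -32.2°) = (26.8, -16.9). ∠FUN = 74.9°, so UN runs at -32.2° + (180° − 74.9°) = 72.9° from the x-axis; with |UN| = 44.7, N = U + 44.7·(cos 72.9°, sin 72.9°) = (40.0, 25.8). UN is perpendicular to NA; with |NA| = 16.8 on the right of UN, A = N + 16.8·(0.956, -0.294) = (56.0, 20.9). Then |FA| = |A − F| = 59.8.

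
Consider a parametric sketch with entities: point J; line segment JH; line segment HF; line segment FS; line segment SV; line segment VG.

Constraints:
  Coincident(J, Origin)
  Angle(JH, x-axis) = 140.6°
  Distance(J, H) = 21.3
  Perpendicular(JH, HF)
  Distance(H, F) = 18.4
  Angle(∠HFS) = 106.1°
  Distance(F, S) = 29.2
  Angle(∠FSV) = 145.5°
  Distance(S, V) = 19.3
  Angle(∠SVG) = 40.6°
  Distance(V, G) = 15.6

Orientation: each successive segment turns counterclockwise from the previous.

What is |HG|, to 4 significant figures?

35.07

J is at the origin; JH runs at 140.6° with length 21.3, so H = (-16.46, 13.52). The perpendicularity gives HF at right angles to JH, so HF runs at -129.4°; with |HF| = 18.4, F = (-28.14, -0.6985). ∠HFS = 106.1° gives FS at -55.50° from the x-axis; with |FS| = 29.2, S = (-11.60, -24.76). ∠FSV = 145.5° gives SV at -21.00° from the x-axis; with |SV| = 19.3, V = (6.419, -31.68). ∠SVG = 40.6° gives VG at 118.4° from the x-axis; with |VG| = 15.6, G = (-1.001, -17.96). Then |HG| = |G − H| = 35.07.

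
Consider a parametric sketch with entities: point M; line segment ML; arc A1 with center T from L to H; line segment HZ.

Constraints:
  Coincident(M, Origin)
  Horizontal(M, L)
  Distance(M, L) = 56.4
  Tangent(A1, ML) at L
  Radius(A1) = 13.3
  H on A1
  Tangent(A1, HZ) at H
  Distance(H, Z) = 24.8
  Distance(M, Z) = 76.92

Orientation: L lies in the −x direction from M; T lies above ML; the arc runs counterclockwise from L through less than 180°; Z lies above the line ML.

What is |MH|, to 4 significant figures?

52.80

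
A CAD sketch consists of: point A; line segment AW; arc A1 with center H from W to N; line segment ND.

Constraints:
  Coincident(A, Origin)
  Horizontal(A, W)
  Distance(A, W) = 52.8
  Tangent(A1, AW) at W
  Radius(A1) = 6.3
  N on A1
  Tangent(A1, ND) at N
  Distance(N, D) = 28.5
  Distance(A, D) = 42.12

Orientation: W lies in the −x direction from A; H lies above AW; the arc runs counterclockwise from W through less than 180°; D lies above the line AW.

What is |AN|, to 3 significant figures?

47.6

A is at the origin; AW is horizontal with |AW| = 52.8 and W on the −x side, so W = (-52.8, 0.00). The tangent condition forces HW to be normal to AW, so H = W + (0, 6.3) = (-52.8, 6.30). Since HN ⟂ ND (tangency), |HD| = √(6.3² + 28.5²) = 29.2 regardless of where N sits on A1. So D lies on both circle(A, 42.12) and circle(H, 29.2); the above-AW intersection is D = (-32.3, 27.1). N is the foot of the tangent from D: N = (-47.5, 2.94).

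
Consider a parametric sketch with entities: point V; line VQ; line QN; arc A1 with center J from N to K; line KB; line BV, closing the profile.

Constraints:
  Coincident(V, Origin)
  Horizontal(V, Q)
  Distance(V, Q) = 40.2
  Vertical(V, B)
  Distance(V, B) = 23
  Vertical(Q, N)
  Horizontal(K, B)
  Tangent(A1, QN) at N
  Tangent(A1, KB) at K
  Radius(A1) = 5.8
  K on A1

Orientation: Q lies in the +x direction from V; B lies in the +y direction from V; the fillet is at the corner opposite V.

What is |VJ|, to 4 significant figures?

38.46

VB is vertical with |VB| = 23.0 and B on the +y side, so B = (0.000, 23.00). The virtual corner opposite V is at (40.20, 23.00). A1 meets QN tangentially, so JN is at right angles to QN and A1 meets KB tangentially, so JK is at right angles to KB, with radius 5.8, so the center J sits 5.8 in from both sides at J = (34.40, 17.20). Then |VJ| = |J − V| = 38.46.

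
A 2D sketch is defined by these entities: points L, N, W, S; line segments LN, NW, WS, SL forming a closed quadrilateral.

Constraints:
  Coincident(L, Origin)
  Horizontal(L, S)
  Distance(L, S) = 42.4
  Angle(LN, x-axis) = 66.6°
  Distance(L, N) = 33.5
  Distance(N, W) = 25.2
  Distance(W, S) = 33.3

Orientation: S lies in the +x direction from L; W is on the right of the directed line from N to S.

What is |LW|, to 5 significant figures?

11.235

Checks: |NW| = 25.20 ✓; |WS| = 33.30 ✓.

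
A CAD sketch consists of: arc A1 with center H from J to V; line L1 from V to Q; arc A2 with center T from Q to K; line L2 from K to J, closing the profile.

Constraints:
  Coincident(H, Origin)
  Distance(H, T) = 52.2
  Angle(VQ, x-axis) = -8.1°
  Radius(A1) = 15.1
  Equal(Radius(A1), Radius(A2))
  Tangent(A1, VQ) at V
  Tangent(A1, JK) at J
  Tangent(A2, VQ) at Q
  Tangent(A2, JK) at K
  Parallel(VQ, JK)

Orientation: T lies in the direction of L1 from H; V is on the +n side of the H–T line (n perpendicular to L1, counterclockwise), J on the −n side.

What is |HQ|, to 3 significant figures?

54.3

Tangency of A1 to both parallel lines with radius 15.1 puts V and J at H ± 15.1·n: V = (2.13, 14.9), J = (-2.13, -14.9). Equal radii place Q and K the same way about T: Q = T + 15.1·n = (53.8, 7.59), K = T − 15.1·n = (49.6, -22.3). Then |HQ| = |Q − H| = 54.3.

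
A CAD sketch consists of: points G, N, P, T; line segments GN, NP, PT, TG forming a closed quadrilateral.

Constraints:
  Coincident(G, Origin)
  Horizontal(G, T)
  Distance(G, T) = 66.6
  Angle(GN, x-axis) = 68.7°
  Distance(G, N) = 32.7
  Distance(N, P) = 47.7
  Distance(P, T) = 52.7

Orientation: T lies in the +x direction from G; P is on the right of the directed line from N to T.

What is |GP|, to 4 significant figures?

23.83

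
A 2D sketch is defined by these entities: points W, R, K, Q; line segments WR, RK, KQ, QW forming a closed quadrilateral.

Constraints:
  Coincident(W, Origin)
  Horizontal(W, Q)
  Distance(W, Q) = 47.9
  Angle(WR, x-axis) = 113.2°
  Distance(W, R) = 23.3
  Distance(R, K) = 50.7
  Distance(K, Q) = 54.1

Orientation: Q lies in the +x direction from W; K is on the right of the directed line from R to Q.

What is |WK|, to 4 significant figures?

28.16

W is at the origin; W and Q share the same y with |WQ| = 47.9 and Q in +x, so Q = (47.9, 0). WR runs at 113.2° with |WR| = 23.3, so R = (-9.179, 21.42). K is determined by |RK| = 50.7 and |KQ| = 54.1 together: it lies at the intersection of circle(R, 50.7) and circle(Q, 54.1). With |RQ| = 60.96, the foot of the radical line on RQ is 27.56 from R and the perpendicular offset is √(50.7² − 27.56²) = 42.56. Taking the right-of-RQ solution: K = (1.675, -28.11).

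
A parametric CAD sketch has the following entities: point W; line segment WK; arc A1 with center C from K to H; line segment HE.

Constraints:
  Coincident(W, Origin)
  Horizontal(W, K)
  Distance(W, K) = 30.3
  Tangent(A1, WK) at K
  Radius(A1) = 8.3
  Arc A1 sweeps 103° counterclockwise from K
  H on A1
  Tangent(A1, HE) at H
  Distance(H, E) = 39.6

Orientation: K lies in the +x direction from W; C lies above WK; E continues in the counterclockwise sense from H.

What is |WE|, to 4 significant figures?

56.97

W is at the origin; WK is horizontal with |WK| = 30.3 and K on the +x side, so K = (30.30, 0.000). Since A1 is tangent to WK there, CK ⟂ WK, so C = K + (0, 8.3) = (30.30, 8.300). On A1, K sits at bearing -90° from C; a 103° counterclockwise sweep puts H at bearing 13°, so H = C + 8.3·(cos 13°, sin 13°) = (38.39, 10.17). Since A1 is tangent to HE there, CH ⟂ HE, so HE runs along (−sin 13°, cos 13°); with |HE| = 39.6, E = (29.48, 48.75). Then |WE| = |E − W| = 56.97.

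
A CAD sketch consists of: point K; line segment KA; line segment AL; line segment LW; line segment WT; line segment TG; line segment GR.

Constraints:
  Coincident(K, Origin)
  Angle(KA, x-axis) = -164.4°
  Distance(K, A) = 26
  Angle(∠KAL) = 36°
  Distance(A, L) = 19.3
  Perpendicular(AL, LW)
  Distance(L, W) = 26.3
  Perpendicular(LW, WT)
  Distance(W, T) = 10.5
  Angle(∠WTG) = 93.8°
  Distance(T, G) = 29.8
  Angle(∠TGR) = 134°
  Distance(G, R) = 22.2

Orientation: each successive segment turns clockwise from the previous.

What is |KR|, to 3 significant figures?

35.2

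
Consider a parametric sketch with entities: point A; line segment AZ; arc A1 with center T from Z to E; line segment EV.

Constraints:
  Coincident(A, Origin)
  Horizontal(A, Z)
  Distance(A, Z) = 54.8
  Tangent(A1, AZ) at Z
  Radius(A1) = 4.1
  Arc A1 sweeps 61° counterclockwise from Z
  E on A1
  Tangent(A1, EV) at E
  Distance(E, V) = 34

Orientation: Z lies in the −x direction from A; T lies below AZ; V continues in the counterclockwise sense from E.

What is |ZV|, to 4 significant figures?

37.65

A is at the origin; AZ is horizontal with |AZ| = 54.8 and Z on the −x side, so Z = (-54.80, 0.000). Tangency of A1 to AZ means the radius TZ is perpendicular to AZ, so T = Z + (0, -4.1) = (-54.80, -4.100). On A1, Z sits at bearing 90° from T; a 61° counterclockwise sweep puts E at bearing 151°, so E = T + 4.1·(cos 151°, sin 151°) = (-58.39, -2.112). A1 meets EV tangentially, so TE is at right angles to EV, so EV runs along (−sin 151°, cos 151°); with |EV| = 34.0, V = (-74.87, -31.85). Then |ZV| = |V − Z| = 37.65.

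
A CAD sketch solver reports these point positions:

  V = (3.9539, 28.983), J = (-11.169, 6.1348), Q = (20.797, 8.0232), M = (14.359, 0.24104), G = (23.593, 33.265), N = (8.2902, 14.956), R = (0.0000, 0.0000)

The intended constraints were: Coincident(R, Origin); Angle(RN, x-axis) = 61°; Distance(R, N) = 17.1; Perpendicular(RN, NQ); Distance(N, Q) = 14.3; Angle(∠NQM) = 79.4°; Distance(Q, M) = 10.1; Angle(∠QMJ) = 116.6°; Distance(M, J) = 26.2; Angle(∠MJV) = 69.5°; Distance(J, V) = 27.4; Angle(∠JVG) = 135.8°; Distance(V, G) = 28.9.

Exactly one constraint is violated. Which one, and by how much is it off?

Distance(V, G) = 28.9 — off by 8.80.

R = (0.00, 0.00) ✓; RN at 61.00° ✓; |RN| = 17.10 ✓; ∠(RN, NQ) = 90.00° ✓; |NQ| = 14.30 ✓; ∠NQM = 79.40° ✓; |QM| = 10.10 ✓; ∠QMJ = 116.6° ✓; |MJ| = 26.20 ✓; ∠MJV = 69.50° ✓; |JV| = 27.40 ✓; ∠JVG = 135.8° ✓; |VG| = 20.10 ✗.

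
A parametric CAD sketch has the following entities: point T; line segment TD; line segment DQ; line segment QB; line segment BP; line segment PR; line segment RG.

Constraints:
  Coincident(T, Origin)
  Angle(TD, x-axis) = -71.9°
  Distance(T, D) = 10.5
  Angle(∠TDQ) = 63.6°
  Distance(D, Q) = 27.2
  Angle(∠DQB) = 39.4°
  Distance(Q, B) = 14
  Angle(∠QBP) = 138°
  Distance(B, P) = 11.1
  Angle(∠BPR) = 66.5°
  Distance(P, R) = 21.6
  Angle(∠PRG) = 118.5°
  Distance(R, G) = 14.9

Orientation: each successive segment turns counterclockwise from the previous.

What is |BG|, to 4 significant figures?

24.46

∠BPR = 66.5° gives PR at -19.40° from the x-axis; with |PR| = 21.6, R = (21.54, -7.466). ∠PRG = 118.5° gives RG at 42.10° from the x-axis; with |RG| = 14.9, G = (32.59, 2.523). Then |BG| = |G − B| = 24.46.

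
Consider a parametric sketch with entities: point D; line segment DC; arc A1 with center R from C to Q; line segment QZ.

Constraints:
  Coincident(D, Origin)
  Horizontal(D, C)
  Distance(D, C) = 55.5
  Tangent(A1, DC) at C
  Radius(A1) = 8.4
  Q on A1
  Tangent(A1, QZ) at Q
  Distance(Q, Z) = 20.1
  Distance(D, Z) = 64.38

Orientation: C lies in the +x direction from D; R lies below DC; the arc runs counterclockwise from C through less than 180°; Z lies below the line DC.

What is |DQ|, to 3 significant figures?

49.5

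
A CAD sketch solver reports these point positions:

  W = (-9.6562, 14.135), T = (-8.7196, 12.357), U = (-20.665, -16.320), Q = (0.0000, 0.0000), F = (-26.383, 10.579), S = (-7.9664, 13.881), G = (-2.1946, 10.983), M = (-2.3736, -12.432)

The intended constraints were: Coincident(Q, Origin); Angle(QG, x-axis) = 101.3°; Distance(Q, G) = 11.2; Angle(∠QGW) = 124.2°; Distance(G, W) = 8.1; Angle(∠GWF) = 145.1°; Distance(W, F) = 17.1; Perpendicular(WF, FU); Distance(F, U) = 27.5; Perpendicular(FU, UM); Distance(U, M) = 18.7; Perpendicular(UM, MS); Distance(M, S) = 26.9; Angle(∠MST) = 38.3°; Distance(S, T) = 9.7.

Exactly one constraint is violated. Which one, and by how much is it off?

Distance(S, T) = 9.7 — off by 8.00.

Q = (0.00, 0.00) ✓; QG at 101.3° ✓; |QG| = 11.20 ✓; ∠QGW = 124.2° ✓; |GW| = 8.100 ✓; ∠GWF = 145.1° ✓; |WF| = 17.10 ✓; ∠(WF, FU) = 90.00° ✓; |FU| = 27.50 ✓; ∠(FU, UM) = 90.00° ✓; |UM| = 18.70 ✓; ∠(UM, MS) = 90.00° ✓; |MS| = 26.90 ✓; ∠MST = 38.30° ✓; |ST| = 1.700 ✗.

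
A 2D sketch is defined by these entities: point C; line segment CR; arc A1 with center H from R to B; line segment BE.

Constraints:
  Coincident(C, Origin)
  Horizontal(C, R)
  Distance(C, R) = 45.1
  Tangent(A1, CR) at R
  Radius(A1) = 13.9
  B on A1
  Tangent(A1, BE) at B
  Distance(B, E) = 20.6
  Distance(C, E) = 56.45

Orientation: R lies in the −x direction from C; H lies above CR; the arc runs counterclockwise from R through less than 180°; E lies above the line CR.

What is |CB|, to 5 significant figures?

38.098

Checks: |HB| = 13.90 ✓; ∠(HB, BE) = 90.00° ✓; |BE| = 20.60 ✓; |CE| = 56.45 ✓.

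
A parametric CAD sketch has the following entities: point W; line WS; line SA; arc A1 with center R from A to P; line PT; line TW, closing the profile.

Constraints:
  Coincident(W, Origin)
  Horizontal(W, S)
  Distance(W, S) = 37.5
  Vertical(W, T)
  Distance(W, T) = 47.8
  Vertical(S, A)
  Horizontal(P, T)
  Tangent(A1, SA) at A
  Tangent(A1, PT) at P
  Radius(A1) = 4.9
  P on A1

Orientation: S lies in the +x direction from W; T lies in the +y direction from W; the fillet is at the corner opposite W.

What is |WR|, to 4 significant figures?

53.88

W is at the origin; W and S share the same y with |WS| = 37.5 and S on the +x side, so S = (37.50, 0.000). W and T share the same x with |WT| = 47.8 and T on the +y side, so T = (0.000, 47.80). The virtual corner opposite W is at (37.50, 47.80). A1 meets SA tangentially, so RA is at right angles to SA and A1 meets PT tangentially, so RP is at right angles to PT, with radius 4.9, so the center R sits 4.9 in from both sides at R = (32.60, 42.90). Then |WR| = |R − W| = 53.88.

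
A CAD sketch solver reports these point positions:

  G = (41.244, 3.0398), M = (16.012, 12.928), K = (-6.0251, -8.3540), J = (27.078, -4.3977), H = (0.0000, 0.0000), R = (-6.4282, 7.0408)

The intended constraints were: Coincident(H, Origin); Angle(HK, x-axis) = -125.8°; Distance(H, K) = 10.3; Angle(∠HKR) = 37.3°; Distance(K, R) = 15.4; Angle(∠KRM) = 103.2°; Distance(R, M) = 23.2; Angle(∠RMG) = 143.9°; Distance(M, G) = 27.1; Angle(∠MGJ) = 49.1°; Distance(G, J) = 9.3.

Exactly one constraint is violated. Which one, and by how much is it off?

Distance(G, J) = 9.3 — off by 6.70.

H = (0.00, 0.00) ✓; HK at -125.8° ✓; |HK| = 10.30 ✓; ∠HKR = 37.30° ✓; |KR| = 15.40 ✓; ∠KRM = 103.2° ✓; |RM| = 23.20 ✓; ∠RMG = 143.9° ✓; |MG| = 27.10 ✓; ∠MGJ = 49.10° ✓; |GJ| = 16.00 ✗.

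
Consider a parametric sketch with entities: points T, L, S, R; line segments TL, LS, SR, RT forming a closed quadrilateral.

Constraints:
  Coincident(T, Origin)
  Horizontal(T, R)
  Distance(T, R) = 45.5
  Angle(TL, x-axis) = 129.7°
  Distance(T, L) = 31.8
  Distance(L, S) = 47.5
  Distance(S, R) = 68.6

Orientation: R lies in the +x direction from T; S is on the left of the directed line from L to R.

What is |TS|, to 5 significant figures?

60.762

T is at the origin; T and R share the same y with |TR| = 45.5 and R in +x, so R = (45.5, 0). TL runs at 129.7° with |TL| = 31.8, so L = (-20.313, 24.467). S is determined by |LS| = 47.5 and |SR| = 68.6 together: it lies at the intersection of circle(L, 47.5) and circle(R, 68.6). With |LR| = 70.214, the foot of the radical line on LR is 17.662 from L and the perpendicular offset is √(47.5² − 17.662²) = 44.094. Taking the left-of-LR solution: S = (11.608, 59.643).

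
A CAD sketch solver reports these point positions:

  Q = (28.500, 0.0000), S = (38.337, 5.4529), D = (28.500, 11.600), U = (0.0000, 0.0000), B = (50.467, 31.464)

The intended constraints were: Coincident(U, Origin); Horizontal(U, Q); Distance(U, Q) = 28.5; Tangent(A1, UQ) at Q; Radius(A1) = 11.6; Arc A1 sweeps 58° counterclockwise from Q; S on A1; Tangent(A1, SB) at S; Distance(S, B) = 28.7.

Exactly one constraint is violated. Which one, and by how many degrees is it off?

Tangent(A1, SB) at S — off by 7.00°.

U = (0.00, 0.00) ✓; U.y = 0.00, Q.y = 0.00 ✓; |UQ| = 28.50 ✓; ∠(DQ, QU) = 90.00° ✓; |DQ| = 11.60 ✓; bearing(D→S) − bearing(D→Q) = 58.00° ✓; |DS| = 11.60 ✓; ∠(DS, SB) = 83.00° ✗; |SB| = 28.70 ✓.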